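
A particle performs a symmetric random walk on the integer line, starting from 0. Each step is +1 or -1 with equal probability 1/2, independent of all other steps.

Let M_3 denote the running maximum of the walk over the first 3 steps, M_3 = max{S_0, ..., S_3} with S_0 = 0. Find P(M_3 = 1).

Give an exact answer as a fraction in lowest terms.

Answer: 3/8

Derivation:
Let M_3 = max(S_0,...,S_3). Use the reflection principle: for j ≥ 1, #{paths with M_3 ≥ j} = #{S_3 ≥ j} + #{S_3 ≥ j+1}.
By reflection, #{M_3 ≥ 1} = #{S_3 ≥ 1} + #{S_3 ≥ 2} = 4 + 1 = 5.
#{M_3 ≥ 2} = #{S_3 ≥ 2} + #{S_3 ≥ 3} = 1 + 1 = 2.
#{M_3 = 1} = 5 - 2 = 3.
P(M_3 = 1) = 3/8 = 3/8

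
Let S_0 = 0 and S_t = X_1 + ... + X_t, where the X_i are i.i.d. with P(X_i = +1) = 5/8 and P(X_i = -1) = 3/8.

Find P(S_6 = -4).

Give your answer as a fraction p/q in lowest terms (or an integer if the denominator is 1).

To reach position -4 after 6 steps: need 1 step of +1 and 5 steps of -1.
Number of such sequences: C(6,1) = 6
Each has probability (5/8)^1 · (3/8)^5 = 1215/262144
P = 6 · 1215/262144 = 3645/131072

Answer: 3645/131072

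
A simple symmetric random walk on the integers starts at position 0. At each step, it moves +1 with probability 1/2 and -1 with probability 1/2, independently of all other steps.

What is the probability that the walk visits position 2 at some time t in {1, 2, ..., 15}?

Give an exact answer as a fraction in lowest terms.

Count via complement. Let g(t,s) = #length-t paths at position s with S_1..S_t all ≠ 2.
g(t,s) = g(t-1,s-1) + g(t-1,s+1) for s ≠ 2; g(t,2) = 0.
t=0: g(0,0)=1
t=1: g(1,-1)=1 g(1,1)=1
t=2: g(2,-2)=1 g(2,0)=2
t=3: g(3,-3)=1 g(3,-1)=3 g(3,1)=2
t=4: g(4,-4)=1 g(4,-2)=4 g(4,0)=5
t=5: g(5,-5)=1 g(5,-3)=5 g(5,-1)=9 g(5,1)=5
t=6: g(6,-6)=1 g(6,-4)=6 g(6,-2)=14 g(6,0)=14
t=7: g(7,-7)=1 g(7,-5)=7 g(7,-3)=20 g(7,-1)=28 g(7,1)=14
t=8: g(8,-8)=1 g(8,-6)=8 g(8,-4)=27 g(8,-2)=48 g(8,0)=42
t=9: g(9,-9)=1 g(9,-7)=9 g(9,-5)=35 g(9,-3)=75 g(9,-1)=90 g(9,1)=42
t=10: g(10,-10)=1 g(10,-8)=10 g(10,-6)=44 g(10,-4)=110 g(10,-2)=165 g(10,0)=132
t=11: g(11,-11)=1 g(11,-9)=11 g(11,-7)=54 g(11,-5)=154 g(11,-3)=275 g(11,-1)=297 g(11,1)=132
t=12: g(12,-12)=1 g(12,-10)=12 g(12,-8)=65 g(12,-6)=208 g(12,-4)=429 g(12,-2)=572 g(12,0)=429
t=13: g(13,-13)=1 g(13,-11)=13 g(13,-9)=77 g(13,-7)=273 g(13,-5)=637 g(13,-3)=1001 g(13,-1)=1001 g(13,1)=429
t=14: g(14,-14)=1 g(14,-12)=14 g(14,-10)=90 g(14,-8)=350 g(14,-6)=910 g(14,-4)=1638 g(14,-2)=2002 g(14,0)=1430
t=15: g(15,-15)=1 g(15,-13)=15 g(15,-11)=104 g(15,-9)=440 g(15,-7)=1260 g(15,-5)=2548 g(15,-3)=3640 g(15,-1)=3432 g(15,1)=1430
Paths never hitting 2: Σ_s g(15,s) = 12870
Paths hitting 2: 2^15 - 12870 = 19898
P = 19898/32768 = 9949/16384

Answer: 9949/16384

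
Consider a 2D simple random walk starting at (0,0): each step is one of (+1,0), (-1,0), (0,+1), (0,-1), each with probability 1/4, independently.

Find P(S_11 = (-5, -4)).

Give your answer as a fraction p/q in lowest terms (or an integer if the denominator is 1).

Answer: 2541/2097152

Derivation:
Let h be the number of horizontal steps (so 11-h are vertical). To end at (-5,-4) need (h-5)/2 right-steps and ((11-h)-4)/2 up-steps.
Sum over h with 5 ≤ h ≤ 7, h ≡ 1 (mod 2), 11-h ≡ 0 (mod 2):
h=5: C(11,5)·C(5,0)·C(6,1) = 462·1·6 = 2772
h=7: C(11,7)·C(7,1)·C(4,0) = 330·7·1 = 2310
Total favorable: 5082
Total paths: 4^11 = 4194304
P = 5082/4194304 = 2541/2097152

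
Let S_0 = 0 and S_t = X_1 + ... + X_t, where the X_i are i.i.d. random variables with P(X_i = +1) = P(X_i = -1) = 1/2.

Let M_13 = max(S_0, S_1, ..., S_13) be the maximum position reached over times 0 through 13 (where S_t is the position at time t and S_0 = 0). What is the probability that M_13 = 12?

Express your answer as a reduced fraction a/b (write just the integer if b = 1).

Answer: 1/8192

Derivation:
Let M_13 = max(S_0,...,S_13). Use the reflection principle: for j ≥ 1, #{paths with M_13 ≥ j} = #{S_13 ≥ j} + #{S_13 ≥ j+1}.
By reflection, #{M_13 ≥ 12} = #{S_13 ≥ 12} + #{S_13 ≥ 13} = 1 + 1 = 2.
#{M_13 ≥ 13} = #{S_13 ≥ 13} + #{S_13 ≥ 14} = 1 + 0 = 1.
#{M_13 = 12} = 2 - 1 = 1.
P(M_13 = 12) = 1/8192 = 1/8192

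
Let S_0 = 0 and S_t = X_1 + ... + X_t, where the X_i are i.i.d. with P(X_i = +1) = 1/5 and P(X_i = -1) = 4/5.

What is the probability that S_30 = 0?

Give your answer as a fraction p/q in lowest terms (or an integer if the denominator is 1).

To be at 0 after 30 steps: need exactly 15 steps of +1 and 15 of -1.
Number of such sequences: C(30,15) = 155117520
Each has probability (1/5)^15 · (4/5)^15 = 1073741824/931322574615478515625
P = 155117520 · 1073741824/931322574615478515625 = 33311233771831296/186264514923095703125

Answer: 33311233771831296/186264514923095703125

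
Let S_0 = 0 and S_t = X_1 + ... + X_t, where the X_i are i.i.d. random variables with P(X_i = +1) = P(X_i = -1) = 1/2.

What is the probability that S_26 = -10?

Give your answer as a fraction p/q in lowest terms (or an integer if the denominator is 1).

To reach position -10 after 26 steps: need 8 steps of +1 and 18 of -1.
Favorable paths: C(26,8) = 1562275
Total paths: 2^26 = 67108864
P = 1562275/67108864 = 1562275/67108864

Answer: 1562275/67108864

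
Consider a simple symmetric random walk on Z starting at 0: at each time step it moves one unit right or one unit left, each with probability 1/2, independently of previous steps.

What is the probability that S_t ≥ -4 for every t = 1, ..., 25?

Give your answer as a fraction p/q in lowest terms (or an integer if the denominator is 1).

Answer: 705755/1048576

Derivation:
Let f(t,s) = #length-t paths at position s with S_1..S_t all ≥ -4.
f(t,s) = f(t-1,s-1) + f(t-1,s+1) for s ≥ -4; f(t,s) = 0 for s < -4.
t=0: f(0,0)=1
t=1: f(1,-1)=1 f(1,1)=1
t=2: f(2,-2)=1 f(2,0)=2 f(2,2)=1
t=3: f(3,-3)=1 f(3,-1)=3 f(3,1)=3 f(3,3)=1
t=4: f(4,-4)=1 f(4,-2)=4 f(4,0)=6 f(4,2)=4 f(4,4)=1
t=5: f(5,-3)=5 f(5,-1)=10 f(5,1)=10 f(5,3)=5 f(5,5)=1
t=6: f(6,-4)=5 f(6,-2)=15 f(6,0)=20 f(6,2)=15 f(6,4)=6 f(6,6)=1
t=7: f(7,-3)=20 f(7,-1)=35 f(7,1)=35 f(7,3)=21 f(7,5)=7 f(7,7)=1
t=8: f(8,-4)=20 f(8,-2)=55 f(8,0)=70 f(8,2)=56 f(8,4)=28 f(8,6)=8 f(8,8)=1
t=9: f(9,-3)=75 f(9,-1)=125 f(9,1)=126 f(9,3)=84 f(9,5)=36 f(9,7)=9 f(9,9)=1
t=10: f(10,-4)=75 f(10,-2)=200 f(10,0)=251 f(10,2)=210 f(10,4)=120 f(10,6)=45 f(10,8)=10 f(10,10)=1
t=11: f(11,-3)=275 f(11,-1)=451 f(11,1)=461 f(11,3)=330 f(11,5)=165 f(11,7)=55 f(11,9)=11 f(11,11)=1
t=12: f(12,-4)=275 f(12,-2)=726 f(12,0)=912 f(12,2)=791 f(12,4)=495 f(12,6)=220 f(12,8)=66 f(12,10)=12 f(12,12)=1
t=13: f(13,-3)=1001 f(13,-1)=1638 f(13,1)=1703 f(13,3)=1286 f(13,5)=715 f(13,7)=286 f(13,9)=78 f(13,11)=13 f(13,13)=1
t=14: f(14,-4)=1001 f(14,-2)=2639 f(14,0)=3341 f(14,2)=2989 f(14,4)=2001 f(14,6)=1001 f(14,8)=364 f(14,10)=91 f(14,12)=14 f(14,14)=1
t=15: f(15,-3)=3640 f(15,-1)=5980 f(15,1)=6330 f(15,3)=4990 f(15,5)=3002 f(15,7)=1365 f(15,9)=455 f(15,11)=105 f(15,13)=15 f(15,15)=1
t=16: f(16,-4)=3640 f(16,-2)=9620 f(16,0)=12310 f(16,2)=11320 f(16,4)=7992 f(16,6)=4367 f(16,8)=1820 f(16,10)=560 f(16,12)=120 f(16,14)=16 f(16,16)=1
t=17: f(17,-3)=13260 f(17,-1)=21930 f(17,1)=23630 f(17,3)=19312 f(17,5)=12359 f(17,7)=6187 f(17,9)=2380 f(17,11)=680 f(17,13)=136 f(17,15)=17 f(17,17)=1
t=18: f(18,-4)=13260 f(18,-2)=35190 f(18,0)=45560 f(18,2)=42942 f(18,4)=31671 f(18,6)=18546 f(18,8)=8567 f(18,10)=3060 f(18,12)=816 f(18,14)=153 f(18,16)=18 f(18,18)=1
t=19: f(19,-3)=48450 f(19,-1)=80750 f(19,1)=88502 f(19,3)=74613 f(19,5)=50217 f(19,7)=27113 f(19,9)=11627 f(19,11)=3876 f(19,13)=969 f(19,15)=171 f(19,17)=19 f(19,19)=1
t=20: f(20,-4)=48450 f(20,-2)=129200 f(20,0)=169252 f(20,2)=163115 f(20,4)=124830 f(20,6)=77330 f(20,8)=38740 f(20,10)=15503 f(20,12)=4845 f(20,14)=1140 f(20,16)=190 f(20,18)=20 f(20,20)=1
t=21: f(21,-3)=177650 f(21,-1)=298452 f(21,1)=332367 f(21,3)=287945 f(21,5)=202160 f(21,7)=116070 f(21,9)=54243 f(21,11)=20348 f(21,13)=5985 f(21,15)=1330 f(21,17)=210 f(21,19)=21 f(21,21)=1
t=22: f(22,-4)=177650 f(22,-2)=476102 f(22,0)=630819 f(22,2)=620312 f(22,4)=490105 f(22,6)=318230 f(22,8)=170313 f(22,10)=74591 f(22,12)=26333 f(22,14)=7315 f(22,16)=1540 f(22,18)=231 f(22,20)=22 f(22,22)=1
t=23: f(23,-3)=653752 f(23,-1)=1106921 f(23,1)=1251131 f(23,3)=1110417 f(23,5)=808335 f(23,7)=488543 f(23,9)=244904 f(23,11)=100924 f(23,13)=33648 f(23,15)=8855 f(23,17)=1771 f(23,19)=253 f(23,21)=23 f(23,23)=1
t=24: f(24,-4)=653752 f(24,-2)=1760673 f(24,0)=2358052 f(24,2)=2361548 f(24,4)=1918752 f(24,6)=1296878 f(24,8)=733447 f(24,10)=345828 f(24,12)=134572 f(24,14)=42503 f(24,16)=10626 f(24,18)=2024 f(24,20)=276 f(24,22)=24 f(24,24)=1
t=25: f(25,-3)=2414425 f(25,-1)=4118725 f(25,1)=4719600 f(25,3)=4280300 f(25,5)=3215630 f(25,7)=2030325 f(25,9)=1079275 f(25,11)=480400 f(25,13)=177075 f(25,15)=53129 f(25,17)=12650 f(25,19)=2300 f(25,21)=300 f(25,23)=25 f(25,25)=1
Σ_s f(25,s) = 22584160
P = 22584160/33554432 = 705755/1048576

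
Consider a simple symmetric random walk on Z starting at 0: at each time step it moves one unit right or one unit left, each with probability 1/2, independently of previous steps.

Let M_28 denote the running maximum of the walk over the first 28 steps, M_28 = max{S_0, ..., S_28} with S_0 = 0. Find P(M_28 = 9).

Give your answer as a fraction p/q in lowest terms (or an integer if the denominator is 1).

Answer: 1726725/67108864

Derivation:
Let M_28 = max(S_0,...,S_28). Use the reflection principle: for j ≥ 1, #{paths with M_28 ≥ j} = #{S_28 ≥ j} + #{S_28 ≥ j+1}.
By reflection, #{M_28 ≥ 9} = #{S_28 ≥ 9} + #{S_28 ≥ 10} = 11698223 + 11698223 = 23396446.
#{M_28 ≥ 10} = #{S_28 ≥ 10} + #{S_28 ≥ 11} = 11698223 + 4791323 = 16489546.
#{M_28 = 9} = 23396446 - 16489546 = 6906900.
P(M_28 = 9) = 6906900/268435456 = 1726725/67108864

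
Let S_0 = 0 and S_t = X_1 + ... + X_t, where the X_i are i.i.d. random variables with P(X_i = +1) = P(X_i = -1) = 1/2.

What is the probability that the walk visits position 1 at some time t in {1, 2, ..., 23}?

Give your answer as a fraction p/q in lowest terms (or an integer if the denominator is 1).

Count via complement. Let g(t,s) = #length-t paths at position s with S_1..S_t all ≠ 1.
g(t,s) = g(t-1,s-1) + g(t-1,s+1) for s ≠ 1; g(t,1) = 0.
t=0: g(0,0)=1
t=1: g(1,-1)=1
t=2: g(2,-2)=1 g(2,0)=1
t=3: g(3,-3)=1 g(3,-1)=2
t=4: g(4,-4)=1 g(4,-2)=3 g(4,0)=2
t=5: g(5,-5)=1 g(5,-3)=4 g(5,-1)=5
t=6: g(6,-6)=1 g(6,-4)=5 g(6,-2)=9 g(6,0)=5
t=7: g(7,-7)=1 g(7,-5)=6 g(7,-3)=14 g(7,-1)=14
t=8: g(8,-8)=1 g(8,-6)=7 g(8,-4)=20 g(8,-2)=28 g(8,0)=14
t=9: g(9,-9)=1 g(9,-7)=8 g(9,-5)=27 g(9,-3)=48 g(9,-1)=42
t=10: g(10,-10)=1 g(10,-8)=9 g(10,-6)=35 g(10,-4)=75 g(10,-2)=90 g(10,0)=42
t=11: g(11,-11)=1 g(11,-9)=10 g(11,-7)=44 g(11,-5)=110 g(11,-3)=165 g(11,-1)=132
t=12: g(12,-12)=1 g(12,-10)=11 g(12,-8)=54 g(12,-6)=154 g(12,-4)=275 g(12,-2)=297 g(12,0)=132
t=13: g(13,-13)=1 g(13,-11)=12 g(13,-9)=65 g(13,-7)=208 g(13,-5)=429 g(13,-3)=572 g(13,-1)=429
t=14: g(14,-14)=1 g(14,-12)=13 g(14,-10)=77 g(14,-8)=273 g(14,-6)=637 g(14,-4)=1001 g(14,-2)=1001 g(14,0)=429
t=15: g(15,-15)=1 g(15,-13)=14 g(15,-11)=90 g(15,-9)=350 g(15,-7)=910 g(15,-5)=1638 g(15,-3)=2002 g(15,-1)=1430
t=16: g(16,-16)=1 g(16,-14)=15 g(16,-12)=104 g(16,-10)=440 g(16,-8)=1260 g(16,-6)=2548 g(16,-4)=3640 g(16,-2)=3432 g(16,0)=1430
t=17: g(17,-17)=1 g(17,-15)=16 g(17,-13)=119 g(17,-11)=544 g(17,-9)=1700 g(17,-7)=3808 g(17,-5)=6188 g(17,-3)=7072 g(17,-1)=4862
t=18: g(18,-18)=1 g(18,-16)=17 g(18,-14)=135 g(18,-12)=663 g(18,-10)=2244 g(18,-8)=5508 g(18,-6)=9996 g(18,-4)=13260 g(18,-2)=11934 g(18,0)=4862
t=19: g(19,-19)=1 g(19,-17)=18 g(19,-15)=152 g(19,-13)=798 g(19,-11)=2907 g(19,-9)=7752 g(19,-7)=15504 g(19,-5)=23256 g(19,-3)=25194 g(19,-1)=16796
t=20: g(20,-20)=1 g(20,-18)=19 g(20,-16)=170 g(20,-14)=950 g(20,-12)=3705 g(20,-10)=10659 g(20,-8)=23256 g(20,-6)=38760 g(20,-4)=48450 g(20,-2)=41990 g(20,0)=16796
t=21: g(21,-21)=1 g(21,-19)=20 g(21,-17)=189 g(21,-15)=1120 g(21,-13)=4655 g(21,-11)=14364 g(21,-9)=33915 g(21,-7)=62016 g(21,-5)=87210 g(21,-3)=90440 g(21,-1)=58786
t=22: g(22,-22)=1 g(22,-20)=21 g(22,-18)=209 g(22,-16)=1309 g(22,-14)=5775 g(22,-12)=19019 g(22,-10)=48279 g(22,-8)=95931 g(22,-6)=149226 g(22,-4)=177650 g(22,-2)=149226 g(22,0)=58786
t=23: g(23,-23)=1 g(23,-21)=22 g(23,-19)=230 g(23,-17)=1518 g(23,-15)=7084 g(23,-13)=24794 g(23,-11)=67298 g(23,-9)=144210 g(23,-7)=245157 g(23,-5)=326876 g(23,-3)=326876 g(23,-1)=208012
Paths never hitting 1: Σ_s g(23,s) = 1352078
Paths hitting 1: 2^23 - 1352078 = 7036530
P = 7036530/8388608 = 3518265/4194304

Answer: 3518265/4194304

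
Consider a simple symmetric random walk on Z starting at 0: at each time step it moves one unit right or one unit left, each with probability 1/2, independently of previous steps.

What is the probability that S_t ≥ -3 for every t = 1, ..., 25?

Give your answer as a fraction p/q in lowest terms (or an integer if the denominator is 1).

Let f(t,s) = #length-t paths at position s with S_1..S_t all ≥ -3.
f(t,s) = f(t-1,s-1) + f(t-1,s+1) for s ≥ -3; f(t,s) = 0 for s < -3.
t=0: f(0,0)=1
t=1: f(1,-1)=1 f(1,1)=1
t=2: f(2,-2)=1 f(2,0)=2 f(2,2)=1
t=3: f(3,-3)=1 f(3,-1)=3 f(3,1)=3 f(3,3)=1
t=4: f(4,-2)=4 f(4,0)=6 f(4,2)=4 f(4,4)=1
t=5: f(5,-3)=4 f(5,-1)=10 f(5,1)=10 f(5,3)=5 f(5,5)=1
t=6: f(6,-2)=14 f(6,0)=20 f(6,2)=15 f(6,4)=6 f(6,6)=1
t=7: f(7,-3)=14 f(7,-1)=34 f(7,1)=35 f(7,3)=21 f(7,5)=7 f(7,7)=1
t=8: f(8,-2)=48 f(8,0)=69 f(8,2)=56 f(8,4)=28 f(8,6)=8 f(8,8)=1
t=9: f(9,-3)=48 f(9,-1)=117 f(9,1)=125 f(9,3)=84 f(9,5)=36 f(9,7)=9 f(9,9)=1
t=10: f(10,-2)=165 f(10,0)=242 f(10,2)=209 f(10,4)=120 f(10,6)=45 f(10,8)=10 f(10,10)=1
t=11: f(11,-3)=165 f(11,-1)=407 f(11,1)=451 f(11,3)=329 f(11,5)=165 f(11,7)=55 f(11,9)=11 f(11,11)=1
t=12: f(12,-2)=572 f(12,0)=858 f(12,2)=780 f(12,4)=494 f(12,6)=220 f(12,8)=66 f(12,10)=12 f(12,12)=1
t=13: f(13,-3)=572 f(13,-1)=1430 f(13,1)=1638 f(13,3)=1274 f(13,5)=714 f(13,7)=286 f(13,9)=78 f(13,11)=13 f(13,13)=1
t=14: f(14,-2)=2002 f(14,0)=3068 f(14,2)=2912 f(14,4)=1988 f(14,6)=1000 f(14,8)=364 f(14,10)=91 f(14,12)=14 f(14,14)=1
t=15: f(15,-3)=2002 f(15,-1)=5070 f(15,1)=5980 f(15,3)=4900 f(15,5)=2988 f(15,7)=1364 f(15,9)=455 f(15,11)=105 f(15,13)=15 f(15,15)=1
t=16: f(16,-2)=7072 f(16,0)=11050 f(16,2)=10880 f(16,4)=7888 f(16,6)=4352 f(16,8)=1819 f(16,10)=560 f(16,12)=120 f(16,14)=16 f(16,16)=1
t=17: f(17,-3)=7072 f(17,-1)=18122 f(17,1)=21930 f(17,3)=18768 f(17,5)=12240 f(17,7)=6171 f(17,9)=2379 f(17,11)=680 f(17,13)=136 f(17,15)=17 f(17,17)=1
t=18: f(18,-2)=25194 f(18,0)=40052 f(18,2)=40698 f(18,4)=31008 f(18,6)=18411 f(18,8)=8550 f(18,10)=3059 f(18,12)=816 f(18,14)=153 f(18,16)=18 f(18,18)=1
t=19: f(19,-3)=25194 f(19,-1)=65246 f(19,1)=80750 f(19,3)=71706 f(19,5)=49419 f(19,7)=26961 f(19,9)=11609 f(19,11)=3875 f(19,13)=969 f(19,15)=171 f(19,17)=19 f(19,19)=1
t=20: f(20,-2)=90440 f(20,0)=145996 f(20,2)=152456 f(20,4)=121125 f(20,6)=76380 f(20,8)=38570 f(20,10)=15484 f(20,12)=4844 f(20,14)=1140 f(20,16)=190 f(20,18)=20 f(20,20)=1
t=21: f(21,-3)=90440 f(21,-1)=236436 f(21,1)=298452 f(21,3)=273581 f(21,5)=197505 f(21,7)=114950 f(21,9)=54054 f(21,11)=20328 f(21,13)=5984 f(21,15)=1330 f(21,17)=210 f(21,19)=21 f(21,21)=1
t=22: f(22,-2)=326876 f(22,0)=534888 f(22,2)=572033 f(22,4)=471086 f(22,6)=312455 f(22,8)=169004 f(22,10)=74382 f(22,12)=26312 f(22,14)=7314 f(22,16)=1540 f(22,18)=231 f(22,20)=22 f(22,22)=1
t=23: f(23,-3)=326876 f(23,-1)=861764 f(23,1)=1106921 f(23,3)=1043119 f(23,5)=783541 f(23,7)=481459 f(23,9)=243386 f(23,11)=100694 f(23,13)=33626 f(23,15)=8854 f(23,17)=1771 f(23,19)=253 f(23,21)=23 f(23,23)=1
t=24: f(24,-2)=1188640 f(24,0)=1968685 f(24,2)=2150040 f(24,4)=1826660 f(24,6)=1265000 f(24,8)=724845 f(24,10)=344080 f(24,12)=134320 f(24,14)=42480 f(24,16)=10625 f(24,18)=2024 f(24,20)=276 f(24,22)=24 f(24,24)=1
t=25: f(25,-3)=1188640 f(25,-1)=3157325 f(25,1)=4118725 f(25,3)=3976700 f(25,5)=3091660 f(25,7)=1989845 f(25,9)=1068925 f(25,11)=478400 f(25,13)=176800 f(25,15)=53105 f(25,17)=12649 f(25,19)=2300 f(25,21)=300 f(25,23)=25 f(25,25)=1
Σ_s f(25,s) = 19315400
P = 19315400/33554432 = 2414425/4194304

Answer: 2414425/4194304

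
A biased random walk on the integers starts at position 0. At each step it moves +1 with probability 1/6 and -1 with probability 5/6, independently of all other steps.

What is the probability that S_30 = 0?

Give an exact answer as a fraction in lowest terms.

Answer: 32873687744140625/1535235553616203874304

Derivation:
To be at 0 after 30 steps: need exactly 15 steps of +1 and 15 of -1.
Number of such sequences: C(30,15) = 155117520
Each has probability (1/6)^15 · (5/6)^15 = 30517578125/221073919720733357899776
P = 155117520 · 30517578125/221073919720733357899776 = 32873687744140625/1535235553616203874304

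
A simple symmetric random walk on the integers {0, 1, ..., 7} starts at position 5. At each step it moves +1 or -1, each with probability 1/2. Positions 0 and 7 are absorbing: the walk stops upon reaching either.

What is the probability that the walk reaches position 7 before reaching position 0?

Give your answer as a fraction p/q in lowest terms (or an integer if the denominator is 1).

Symmetric walk (p = 1/2): the harmonic-function argument gives P(hit 7 before 0 | start at 5) = a/N.
P = 5/7 = 5/7

Answer: 5/7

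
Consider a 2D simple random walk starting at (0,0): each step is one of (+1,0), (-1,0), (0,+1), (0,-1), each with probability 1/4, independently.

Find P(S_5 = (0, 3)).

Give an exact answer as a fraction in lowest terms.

Let h be the number of horizontal steps (so 5-h are vertical). To end at (0,3) need (h+0)/2 right-steps and ((5-h)+3)/2 up-steps.
Sum over h with 0 ≤ h ≤ 2, h ≡ 0 (mod 2), 5-h ≡ 1 (mod 2):
h=0: C(5,0)·C(0,0)·C(5,4) = 1·1·5 = 5
h=2: C(5,2)·C(2,1)·C(3,3) = 10·2·1 = 20
Total favorable: 25
Total paths: 4^5 = 1024
P = 25/1024 = 25/1024

Answer: 25/1024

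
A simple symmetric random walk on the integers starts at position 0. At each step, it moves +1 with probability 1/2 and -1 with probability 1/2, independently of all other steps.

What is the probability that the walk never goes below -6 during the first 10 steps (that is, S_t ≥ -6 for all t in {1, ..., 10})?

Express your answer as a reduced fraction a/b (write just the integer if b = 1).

Answer: 501/512

Derivation:
Let f(t,s) = #length-t paths at position s with S_1..S_t all ≥ -6.
f(t,s) = f(t-1,s-1) + f(t-1,s+1) for s ≥ -6; f(t,s) = 0 for s < -6.
t=0: f(0,0)=1
t=1: f(1,-1)=1 f(1,1)=1
t=2: f(2,-2)=1 f(2,0)=2 f(2,2)=1
t=3: f(3,-3)=1 f(3,-1)=3 f(3,1)=3 f(3,3)=1
t=4: f(4,-4)=1 f(4,-2)=4 f(4,0)=6 f(4,2)=4 f(4,4)=1
t=5: f(5,-5)=1 f(5,-3)=5 f(5,-1)=10 f(5,1)=10 f(5,3)=5 f(5,5)=1
t=6: f(6,-6)=1 f(6,-4)=6 f(6,-2)=15 f(6,0)=20 f(6,2)=15 f(6,4)=6 f(6,6)=1
t=7: f(7,-5)=7 f(7,-3)=21 f(7,-1)=35 f(7,1)=35 f(7,3)=21 f(7,5)=7 f(7,7)=1
t=8: f(8,-6)=7 f(8,-4)=28 f(8,-2)=56 f(8,0)=70 f(8,2)=56 f(8,4)=28 f(8,6)=8 f(8,8)=1
t=9: f(9,-5)=35 f(9,-3)=84 f(9,-1)=126 f(9,1)=126 f(9,3)=84 f(9,5)=36 f(9,7)=9 f(9,9)=1
t=10: f(10,-6)=35 f(10,-4)=119 f(10,-2)=210 f(10,0)=252 f(10,2)=210 f(10,4)=120 f(10,6)=45 f(10,8)=10 f(10,10)=1
Σ_s f(10,s) = 1002
P = 1002/1024 = 501/512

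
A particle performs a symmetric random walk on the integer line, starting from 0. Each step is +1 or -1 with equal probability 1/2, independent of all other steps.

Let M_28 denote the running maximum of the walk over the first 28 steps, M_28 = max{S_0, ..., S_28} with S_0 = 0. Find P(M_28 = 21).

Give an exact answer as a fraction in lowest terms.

Answer: 819/67108864

Derivation:
Let M_28 = max(S_0,...,S_28). Use the reflection principle: for j ≥ 1, #{paths with M_28 ≥ j} = #{S_28 ≥ j} + #{S_28 ≥ j+1}.
By reflection, #{M_28 ≥ 21} = #{S_28 ≥ 21} + #{S_28 ≥ 22} = 3683 + 3683 = 7366.
#{M_28 ≥ 22} = #{S_28 ≥ 22} + #{S_28 ≥ 23} = 3683 + 407 = 4090.
#{M_28 = 21} = 7366 - 4090 = 3276.
P(M_28 = 21) = 3276/268435456 = 819/67108864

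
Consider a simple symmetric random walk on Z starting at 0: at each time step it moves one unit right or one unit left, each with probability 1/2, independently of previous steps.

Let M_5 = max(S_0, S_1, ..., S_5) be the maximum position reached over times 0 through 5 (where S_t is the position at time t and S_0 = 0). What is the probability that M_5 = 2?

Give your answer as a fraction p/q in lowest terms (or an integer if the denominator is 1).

Answer: 5/32

Derivation:
Let M_5 = max(S_0,...,S_5). Use the reflection principle: for j ≥ 1, #{paths with M_5 ≥ j} = #{S_5 ≥ j} + #{S_5 ≥ j+1}.
By reflection, #{M_5 ≥ 2} = #{S_5 ≥ 2} + #{S_5 ≥ 3} = 6 + 6 = 12.
#{M_5 ≥ 3} = #{S_5 ≥ 3} + #{S_5 ≥ 4} = 6 + 1 = 7.
#{M_5 = 2} = 12 - 7 = 5.
P(M_5 = 2) = 5/32 = 5/32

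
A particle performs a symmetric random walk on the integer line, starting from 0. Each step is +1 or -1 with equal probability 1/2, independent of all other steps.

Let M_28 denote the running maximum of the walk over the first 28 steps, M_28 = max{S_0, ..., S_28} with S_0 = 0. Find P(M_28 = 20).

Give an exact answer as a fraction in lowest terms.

Let M_28 = max(S_0,...,S_28). Use the reflection principle: for j ≥ 1, #{paths with M_28 ≥ j} = #{S_28 ≥ j} + #{S_28 ≥ j+1}.
By reflection, #{M_28 ≥ 20} = #{S_28 ≥ 20} + #{S_28 ≥ 21} = 24158 + 3683 = 27841.
#{M_28 ≥ 21} = #{S_28 ≥ 21} + #{S_28 ≥ 22} = 3683 + 3683 = 7366.
#{M_28 = 20} = 27841 - 7366 = 20475.
P(M_28 = 20) = 20475/268435456 = 20475/268435456

Answer: 20475/268435456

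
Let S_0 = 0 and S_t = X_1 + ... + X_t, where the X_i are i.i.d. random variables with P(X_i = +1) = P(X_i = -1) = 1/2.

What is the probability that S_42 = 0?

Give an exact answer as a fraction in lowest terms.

Answer: 67282234305/549755813888

Derivation:
To return to 0 after 42 steps: need exactly 21 steps of +1 and 21 of -1.
Favorable paths: C(42,21) = 538257874440
Total paths: 2^42 = 4398046511104
P = 538257874440/4398046511104 = 67282234305/549755813888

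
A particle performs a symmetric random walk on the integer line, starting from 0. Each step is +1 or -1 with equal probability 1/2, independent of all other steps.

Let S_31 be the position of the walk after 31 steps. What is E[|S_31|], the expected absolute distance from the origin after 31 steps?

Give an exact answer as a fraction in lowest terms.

S_31 takes values m ≡ 1 (mod 2) with |m| ≤ 31; P(S_31=m) = C(31,(31+m)/2)/2^31.
Total paths: 2^31 = 2147483648
Distribution: P(S=-31)=1/2147483648, P(S=-29)=31/2147483648, P(S=-27)=465/2147483648, P(S=-25)=4495/2147483648, P(S=-23)=31465/2147483648, P(S=-21)=169911/2147483648, P(S=-19)=736281/2147483648, P(S=-17)=2629575/2147483648, P(S=-15)=7888725/2147483648, P(S=-13)=20160075/2147483648, P(S=-11)=44352165/2147483648, P(S=-9)=84672315/2147483648, P(S=-7)=141120525/2147483648, P(S=-5)=206253075/2147483648, P(S=-3)=265182525/2147483648, P(S=-1)=300540195/2147483648, P(S=1)=300540195/2147483648, P(S=3)=265182525/2147483648, P(S=5)=206253075/2147483648, P(S=7)=141120525/2147483648, P(S=9)=84672315/2147483648, P(S=11)=44352165/2147483648, P(S=13)=20160075/2147483648, P(S=15)=7888725/2147483648, P(S=17)=2629575/2147483648, P(S=19)=736281/2147483648, P(S=21)=169911/2147483648, P(S=23)=31465/2147483648, P(S=25)=4495/2147483648, P(S=27)=465/2147483648, P(S=29)=31/2147483648, P(S=31)=1/2147483648
E[|S_31|] = Σ_m |m|·P(S_31=m) = 9617286240/2147483648 = 300540195/67108864

Answer: 300540195/67108864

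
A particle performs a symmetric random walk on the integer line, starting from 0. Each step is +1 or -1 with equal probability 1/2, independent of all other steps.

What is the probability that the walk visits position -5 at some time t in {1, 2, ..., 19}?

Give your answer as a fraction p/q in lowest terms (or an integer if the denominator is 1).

Count via complement. Let g(t,s) = #length-t paths at position s with S_1..S_t all ≠ -5.
g(t,s) = g(t-1,s-1) + g(t-1,s+1) for s ≠ -5; g(t,-5) = 0.
t=0: g(0,0)=1
t=1: g(1,-1)=1 g(1,1)=1
t=2: g(2,-2)=1 g(2,0)=2 g(2,2)=1
t=3: g(3,-3)=1 g(3,-1)=3 g(3,1)=3 g(3,3)=1
t=4: g(4,-4)=1 g(4,-2)=4 g(4,0)=6 g(4,2)=4 g(4,4)=1
t=5: g(5,-3)=5 g(5,-1)=10 g(5,1)=10 g(5,3)=5 g(5,5)=1
t=6: g(6,-4)=5 g(6,-2)=15 g(6,0)=20 g(6,2)=15 g(6,4)=6 g(6,6)=1
t=7: g(7,-3)=20 g(7,-1)=35 g(7,1)=35 g(7,3)=21 g(7,5)=7 g(7,7)=1
t=8: g(8,-4)=20 g(8,-2)=55 g(8,0)=70 g(8,2)=56 g(8,4)=28 g(8,6)=8 g(8,8)=1
t=9: g(9,-3)=75 g(9,-1)=125 g(9,1)=126 g(9,3)=84 g(9,5)=36 g(9,7)=9 g(9,9)=1
t=10: g(10,-4)=75 g(10,-2)=200 g(10,0)=251 g(10,2)=210 g(10,4)=120 g(10,6)=45 g(10,8)=10 g(10,10)=1
t=11: g(11,-3)=275 g(11,-1)=451 g(11,1)=461 g(11,3)=330 g(11,5)=165 g(11,7)=55 g(11,9)=11 g(11,11)=1
t=12: g(12,-4)=275 g(12,-2)=726 g(12,0)=912 g(12,2)=791 g(12,4)=495 g(12,6)=220 g(12,8)=66 g(12,10)=12 g(12,12)=1
t=13: g(13,-3)=1001 g(13,-1)=1638 g(13,1)=1703 g(13,3)=1286 g(13,5)=715 g(13,7)=286 g(13,9)=78 g(13,11)=13 g(13,13)=1
t=14: g(14,-4)=1001 g(14,-2)=2639 g(14,0)=3341 g(14,2)=2989 g(14,4)=2001 g(14,6)=1001 g(14,8)=364 g(14,10)=91 g(14,12)=14 g(14,14)=1
t=15: g(15,-3)=3640 g(15,-1)=5980 g(15,1)=6330 g(15,3)=4990 g(15,5)=3002 g(15,7)=1365 g(15,9)=455 g(15,11)=105 g(15,13)=15 g(15,15)=1
t=16: g(16,-4)=3640 g(16,-2)=9620 g(16,0)=12310 g(16,2)=11320 g(16,4)=7992 g(16,6)=4367 g(16,8)=1820 g(16,10)=560 g(16,12)=120 g(16,14)=16 g(16,16)=1
t=17: g(17,-3)=13260 g(17,-1)=21930 g(17,1)=23630 g(17,3)=19312 g(17,5)=12359 g(17,7)=6187 g(17,9)=2380 g(17,11)=680 g(17,13)=136 g(17,15)=17 g(17,17)=1
t=18: g(18,-4)=13260 g(18,-2)=35190 g(18,0)=45560 g(18,2)=42942 g(18,4)=31671 g(18,6)=18546 g(18,8)=8567 g(18,10)=3060 g(18,12)=816 g(18,14)=153 g(18,16)=18 g(18,18)=1
t=19: g(19,-3)=48450 g(19,-1)=80750 g(19,1)=88502 g(19,3)=74613 g(19,5)=50217 g(19,7)=27113 g(19,9)=11627 g(19,11)=3876 g(19,13)=969 g(19,15)=171 g(19,17)=19 g(19,19)=1
Paths never hitting -5: Σ_s g(19,s) = 386308
Paths hitting -5: 2^19 - 386308 = 137980
P = 137980/524288 = 34495/131072

Answer: 34495/131072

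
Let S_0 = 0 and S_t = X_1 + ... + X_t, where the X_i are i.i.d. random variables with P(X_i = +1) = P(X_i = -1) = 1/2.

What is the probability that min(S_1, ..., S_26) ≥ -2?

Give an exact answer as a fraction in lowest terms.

Answer: 928625/2097152

Derivation:
Let f(t,s) = #length-t paths at position s with S_1..S_t all ≥ -2.
f(t,s) = f(t-1,s-1) + f(t-1,s+1) for s ≥ -2; f(t,s) = 0 for s < -2.
t=0: f(0,0)=1
t=1: f(1,-1)=1 f(1,1)=1
t=2: f(2,-2)=1 f(2,0)=2 f(2,2)=1
t=3: f(3,-1)=3 f(3,1)=3 f(3,3)=1
t=4: f(4,-2)=3 f(4,0)=6 f(4,2)=4 f(4,4)=1
t=5: f(5,-1)=9 f(5,1)=10 f(5,3)=5 f(5,5)=1
t=6: f(6,-2)=9 f(6,0)=19 f(6,2)=15 f(6,4)=6 f(6,6)=1
t=7: f(7,-1)=28 f(7,1)=34 f(7,3)=21 f(7,5)=7 f(7,7)=1
t=8: f(8,-2)=28 f(8,0)=62 f(8,2)=55 f(8,4)=28 f(8,6)=8 f(8,8)=1
t=9: f(9,-1)=90 f(9,1)=117 f(9,3)=83 f(9,5)=36 f(9,7)=9 f(9,9)=1
t=10: f(10,-2)=90 f(10,0)=207 f(10,2)=200 f(10,4)=119 f(10,6)=45 f(10,8)=10 f(10,10)=1
t=11: f(11,-1)=297 f(11,1)=407 f(11,3)=319 f(11,5)=164 f(11,7)=55 f(11,9)=11 f(11,11)=1
t=12: f(12,-2)=297 f(12,0)=704 f(12,2)=726 f(12,4)=483 f(12,6)=219 f(12,8)=66 f(12,10)=12 f(12,12)=1
t=13: f(13,-1)=1001 f(13,1)=1430 f(13,3)=1209 f(13,5)=702 f(13,7)=285 f(13,9)=78 f(13,11)=13 f(13,13)=1
t=14: f(14,-2)=1001 f(14,0)=2431 f(14,2)=2639 f(14,4)=1911 f(14,6)=987 f(14,8)=363 f(14,10)=91 f(14,12)=14 f(14,14)=1
t=15: f(15,-1)=3432 f(15,1)=5070 f(15,3)=4550 f(15,5)=2898 f(15,7)=1350 f(15,9)=454 f(15,11)=105 f(15,13)=15 f(15,15)=1
t=16: f(16,-2)=3432 f(16,0)=8502 f(16,2)=9620 f(16,4)=7448 f(16,6)=4248 f(16,8)=1804 f(16,10)=559 f(16,12)=120 f(16,14)=16 f(16,16)=1
t=17: f(17,-1)=11934 f(17,1)=18122 f(17,3)=17068 f(17,5)=11696 f(17,7)=6052 f(17,9)=2363 f(17,11)=679 f(17,13)=136 f(17,15)=17 f(17,17)=1
t=18: f(18,-2)=11934 f(18,0)=30056 f(18,2)=35190 f(18,4)=28764 f(18,6)=17748 f(18,8)=8415 f(18,10)=3042 f(18,12)=815 f(18,14)=153 f(18,16)=18 f(18,18)=1
t=19: f(19,-1)=41990 f(19,1)=65246 f(19,3)=63954 f(19,5)=46512 f(19,7)=26163 f(19,9)=11457 f(19,11)=3857 f(19,13)=968 f(19,15)=171 f(19,17)=19 f(19,19)=1
t=20: f(20,-2)=41990 f(20,0)=107236 f(20,2)=129200 f(20,4)=110466 f(20,6)=72675 f(20,8)=37620 f(20,10)=15314 f(20,12)=4825 f(20,14)=1139 f(20,16)=190 f(20,18)=20 f(20,20)=1
t=21: f(21,-1)=149226 f(21,1)=236436 f(21,3)=239666 f(21,5)=183141 f(21,7)=110295 f(21,9)=52934 f(21,11)=20139 f(21,13)=5964 f(21,15)=1329 f(21,17)=210 f(21,19)=21 f(21,21)=1
t=22: f(22,-2)=149226 f(22,0)=385662 f(22,2)=476102 f(22,4)=422807 f(22,6)=293436 f(22,8)=163229 f(22,10)=73073 f(22,12)=26103 f(22,14)=7293 f(22,16)=1539 f(22,18)=231 f(22,20)=22 f(22,22)=1
t=23: f(23,-1)=534888 f(23,1)=861764 f(23,3)=898909 f(23,5)=716243 f(23,7)=456665 f(23,9)=236302 f(23,11)=99176 f(23,13)=33396 f(23,15)=8832 f(23,17)=1770 f(23,19)=253 f(23,21)=23 f(23,23)=1
t=24: f(24,-2)=534888 f(24,0)=1396652 f(24,2)=1760673 f(24,4)=1615152 f(24,6)=1172908 f(24,8)=692967 f(24,10)=335478 f(24,12)=132572 f(24,14)=42228 f(24,16)=10602 f(24,18)=2023 f(24,20)=276 f(24,22)=24 f(24,24)=1
t=25: f(25,-1)=1931540 f(25,1)=3157325 f(25,3)=3375825 f(25,5)=2788060 f(25,7)=1865875 f(25,9)=1028445 f(25,11)=468050 f(25,13)=174800 f(25,15)=52830 f(25,17)=12625 f(25,19)=2299 f(25,21)=300 f(25,23)=25 f(25,25)=1
t=26: f(26,-2)=1931540 f(26,0)=5088865 f(26,2)=6533150 f(26,4)=6163885 f(26,6)=4653935 f(26,8)=2894320 f(26,10)=1496495 f(26,12)=642850 f(26,14)=227630 f(26,16)=65455 f(26,18)=14924 f(26,20)=2599 f(26,22)=325 f(26,24)=26 f(26,26)=1
Σ_s f(26,s) = 29716000
P = 29716000/67108864 = 928625/2097152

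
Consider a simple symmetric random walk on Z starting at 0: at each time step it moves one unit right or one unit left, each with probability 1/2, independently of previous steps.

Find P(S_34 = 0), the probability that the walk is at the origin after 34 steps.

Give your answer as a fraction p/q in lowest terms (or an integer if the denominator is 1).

Answer: 583401555/4294967296

Derivation:
To return to 0 after 34 steps: need exactly 17 steps of +1 and 17 of -1.
Favorable paths: C(34,17) = 2333606220
Total paths: 2^34 = 17179869184
P = 2333606220/17179869184 = 583401555/4294967296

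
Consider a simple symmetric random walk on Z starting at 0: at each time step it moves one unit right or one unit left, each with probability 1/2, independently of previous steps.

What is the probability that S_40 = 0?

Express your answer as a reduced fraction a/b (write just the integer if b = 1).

Answer: 34461632205/274877906944

Derivation:
To return to 0 after 40 steps: need exactly 20 steps of +1 and 20 of -1.
Favorable paths: C(40,20) = 137846528820
Total paths: 2^40 = 1099511627776
P = 137846528820/1099511627776 = 34461632205/274877906944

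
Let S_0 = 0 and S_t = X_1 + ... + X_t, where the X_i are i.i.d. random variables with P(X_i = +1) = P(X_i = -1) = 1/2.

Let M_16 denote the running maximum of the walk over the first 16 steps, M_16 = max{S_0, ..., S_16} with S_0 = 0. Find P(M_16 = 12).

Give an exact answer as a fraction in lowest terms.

Let M_16 = max(S_0,...,S_16). Use the reflection principle: for j ≥ 1, #{paths with M_16 ≥ j} = #{S_16 ≥ j} + #{S_16 ≥ j+1}.
By reflection, #{M_16 ≥ 12} = #{S_16 ≥ 12} + #{S_16 ≥ 13} = 137 + 17 = 154.
#{M_16 ≥ 13} = #{S_16 ≥ 13} + #{S_16 ≥ 14} = 17 + 17 = 34.
#{M_16 = 12} = 154 - 34 = 120.
P(M_16 = 12) = 120/65536 = 15/8192

Answer: 15/8192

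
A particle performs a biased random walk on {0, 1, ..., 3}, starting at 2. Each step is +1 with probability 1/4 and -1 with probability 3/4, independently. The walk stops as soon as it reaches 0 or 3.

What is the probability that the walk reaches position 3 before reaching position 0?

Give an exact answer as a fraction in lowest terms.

Answer: 4/13

Derivation:
Biased walk: p = 1/4, q = 3/4, r = q/p = 3
Gambler's ruin: P(hit 3 before 0 | start at 2) = (1 - r^a)/(1 - r^N)
r^2 = 9; r^3 = 27
P = (1 - 9) / (1 - 27) = -8 / -26 = 4/13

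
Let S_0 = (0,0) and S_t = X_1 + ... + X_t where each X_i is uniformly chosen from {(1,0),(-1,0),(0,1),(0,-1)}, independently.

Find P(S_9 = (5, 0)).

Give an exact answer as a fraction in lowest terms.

Answer: 81/16384

Derivation:
Let h be the number of horizontal steps (so 9-h are vertical). To end at (5,0) need (h+5)/2 right-steps and ((9-h)+0)/2 up-steps.
Sum over h with 5 ≤ h ≤ 9, h ≡ 1 (mod 2), 9-h ≡ 0 (mod 2):
h=5: C(9,5)·C(5,5)·C(4,2) = 126·1·6 = 756
h=7: C(9,7)·C(7,6)·C(2,1) = 36·7·2 = 504
h=9: C(9,9)·C(9,7)·C(0,0) = 1·36·1 = 36
Total favorable: 1296
Total paths: 4^9 = 262144
P = 1296/262144 = 81/16384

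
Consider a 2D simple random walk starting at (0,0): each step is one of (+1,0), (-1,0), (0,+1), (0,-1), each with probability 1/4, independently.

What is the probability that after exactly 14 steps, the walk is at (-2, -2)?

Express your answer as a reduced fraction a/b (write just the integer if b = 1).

Let h be the number of horizontal steps (so 14-h are vertical). To end at (-2,-2) need (h-2)/2 right-steps and ((14-h)-2)/2 up-steps.
Sum over h with 2 ≤ h ≤ 12, h ≡ 0 (mod 2), 14-h ≡ 0 (mod 2):
h=2: C(14,2)·C(2,0)·C(12,5) = 91·1·792 = 72072
h=4: C(14,4)·C(4,1)·C(10,4) = 1001·4·210 = 840840
h=6: C(14,6)·C(6,2)·C(8,3) = 3003·15·56 = 2522520
h=8: C(14,8)·C(8,3)·C(6,2) = 3003·56·15 = 2522520
h=10: C(14,10)·C(10,4)·C(4,1) = 1001·210·4 = 840840
h=12: C(14,12)·C(12,5)·C(2,0) = 91·792·1 = 72072
Total favorable: 6870864
Total paths: 4^14 = 268435456
P = 6870864/268435456 = 429429/16777216

Answer: 429429/16777216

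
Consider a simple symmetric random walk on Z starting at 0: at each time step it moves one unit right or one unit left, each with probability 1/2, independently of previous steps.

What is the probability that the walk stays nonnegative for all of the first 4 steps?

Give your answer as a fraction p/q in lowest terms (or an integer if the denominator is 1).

Let f(t,s) = #length-t paths at position s with S_1..S_t all ≥ 0.
f(t,s) = f(t-1,s-1) + f(t-1,s+1) for s ≥ 0; f(t,s) = 0 for s < 0.
t=0: f(0,0)=1
t=1: f(1,1)=1
t=2: f(2,0)=1 f(2,2)=1
t=3: f(3,1)=2 f(3,3)=1
t=4: f(4,0)=2 f(4,2)=3 f(4,4)=1
Σ_s f(4,s) = 6
P = 6/16 = 3/8

Answer: 3/8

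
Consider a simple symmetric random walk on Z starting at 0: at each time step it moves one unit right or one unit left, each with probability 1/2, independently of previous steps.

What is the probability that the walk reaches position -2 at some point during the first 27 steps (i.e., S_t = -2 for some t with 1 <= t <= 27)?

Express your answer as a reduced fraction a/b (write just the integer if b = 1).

Answer: 11762641/16777216

Derivation:
Count via complement. Let g(t,s) = #length-t paths at position s with S_1..S_t all ≠ -2.
g(t,s) = g(t-1,s-1) + g(t-1,s+1) for s ≠ -2; g(t,-2) = 0.
t=0: g(0,0)=1
t=1: g(1,-1)=1 g(1,1)=1
t=2: g(2,0)=2 g(2,2)=1
t=3: g(3,-1)=2 g(3,1)=3 g(3,3)=1
t=4: g(4,0)=5 g(4,2)=4 g(4,4)=1
t=5: g(5,-1)=5 g(5,1)=9 g(5,3)=5 g(5,5)=1
t=6: g(6,0)=14 g(6,2)=14 g(6,4)=6 g(6,6)=1
t=7: g(7,-1)=14 g(7,1)=28 g(7,3)=20 g(7,5)=7 g(7,7)=1
t=8: g(8,0)=42 g(8,2)=48 g(8,4)=27 g(8,6)=8 g(8,8)=1
t=9: g(9,-1)=42 g(9,1)=90 g(9,3)=75 g(9,5)=35 g(9,7)=9 g(9,9)=1
t=10: g(10,0)=132 g(10,2)=165 g(10,4)=110 g(10,6)=44 g(10,8)=10 g(10,10)=1
t=11: g(11,-1)=132 g(11,1)=297 g(11,3)=275 g(11,5)=154 g(11,7)=54 g(11,9)=11 g(11,11)=1
t=12: g(12,0)=429 g(12,2)=572 g(12,4)=429 g(12,6)=208 g(12,8)=65 g(12,10)=12 g(12,12)=1
t=13: g(13,-1)=429 g(13,1)=1001 g(13,3)=1001 g(13,5)=637 g(13,7)=273 g(13,9)=77 g(13,11)=13 g(13,13)=1
t=14: g(14,0)=1430 g(14,2)=2002 g(14,4)=1638 g(14,6)=910 g(14,8)=350 g(14,10)=90 g(14,12)=14 g(14,14)=1
t=15: g(15,-1)=1430 g(15,1)=3432 g(15,3)=3640 g(15,5)=2548 g(15,7)=1260 g(15,9)=440 g(15,11)=104 g(15,13)=15 g(15,15)=1
t=16: g(16,0)=4862 g(16,2)=7072 g(16,4)=6188 g(16,6)=3808 g(16,8)=1700 g(16,10)=544 g(16,12)=119 g(16,14)=16 g(16,16)=1
t=17: g(17,-1)=4862 g(17,1)=11934 g(17,3)=13260 g(17,5)=9996 g(17,7)=5508 g(17,9)=2244 g(17,11)=663 g(17,13)=135 g(17,15)=17 g(17,17)=1
t=18: g(18,0)=16796 g(18,2)=25194 g(18,4)=23256 g(18,6)=15504 g(18,8)=7752 g(18,10)=2907 g(18,12)=798 g(18,14)=152 g(18,16)=18 g(18,18)=1
t=19: g(19,-1)=16796 g(19,1)=41990 g(19,3)=48450 g(19,5)=38760 g(19,7)=23256 g(19,9)=10659 g(19,11)=3705 g(19,13)=950 g(19,15)=170 g(19,17)=19 g(19,19)=1
t=20: g(20,0)=58786 g(20,2)=90440 g(20,4)=87210 g(20,6)=62016 g(20,8)=33915 g(20,10)=14364 g(20,12)=4655 g(20,14)=1120 g(20,16)=189 g(20,18)=20 g(20,20)=1
t=21: g(21,-1)=58786 g(21,1)=149226 g(21,3)=177650 g(21,5)=149226 g(21,7)=95931 g(21,9)=48279 g(21,11)=19019 g(21,13)=5775 g(21,15)=1309 g(21,17)=209 g(21,19)=21 g(21,21)=1
t=22: g(22,0)=208012 g(22,2)=326876 g(22,4)=326876 g(22,6)=245157 g(22,8)=144210 g(22,10)=67298 g(22,12)=24794 g(22,14)=7084 g(22,16)=1518 g(22,18)=230 g(22,20)=22 g(22,22)=1
t=23: g(23,-1)=208012 g(23,1)=534888 g(23,3)=653752 g(23,5)=572033 g(23,7)=389367 g(23,9)=211508 g(23,11)=92092 g(23,13)=31878 g(23,15)=8602 g(23,17)=1748 g(23,19)=252 g(23,21)=23 g(23,23)=1
t=24: g(24,0)=742900 g(24,2)=1188640 g(24,4)=1225785 g(24,6)=961400 g(24,8)=600875 g(24,10)=303600 g(24,12)=123970 g(24,14)=40480 g(24,16)=10350 g(24,18)=2000 g(24,20)=275 g(24,22)=24 g(24,24)=1
t=25: g(25,-1)=742900 g(25,1)=1931540 g(25,3)=2414425 g(25,5)=2187185 g(25,7)=1562275 g(25,9)=904475 g(25,11)=427570 g(25,13)=164450 g(25,15)=50830 g(25,17)=12350 g(25,19)=2275 g(25,21)=299 g(25,23)=25 g(25,25)=1
t=26: g(26,0)=2674440 g(26,2)=4345965 g(26,4)=4601610 g(26,6)=3749460 g(26,8)=2466750 g(26,10)=1332045 g(26,12)=592020 g(26,14)=215280 g(26,16)=63180 g(26,18)=14625 g(26,20)=2574 g(26,22)=324 g(26,24)=26 g(26,26)=1
t=27: g(27,-1)=2674440 g(27,1)=7020405 g(27,3)=8947575 g(27,5)=8351070 g(27,7)=6216210 g(27,9)=3798795 g(27,11)=1924065 g(27,13)=807300 g(27,15)=278460 g(27,17)=77805 g(27,19)=17199 g(27,21)=2898 g(27,23)=350 g(27,25)=27 g(27,27)=1
Paths never hitting -2: Σ_s g(27,s) = 40116600
Paths hitting -2: 2^27 - 40116600 = 94101128
P = 94101128/134217728 = 11762641/16777216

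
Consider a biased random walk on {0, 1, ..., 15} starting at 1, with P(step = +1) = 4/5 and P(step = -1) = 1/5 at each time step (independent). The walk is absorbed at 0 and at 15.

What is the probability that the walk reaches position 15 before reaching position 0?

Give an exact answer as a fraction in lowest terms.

Answer: 268435456/357913941

Derivation:
Biased walk: p = 4/5, q = 1/5, r = q/p = 1/4
Gambler's ruin: P(hit 15 before 0 | start at 1) = (1 - r^a)/(1 - r^N)
r^1 = 1/4; r^15 = 1/1073741824
P = (1 - 1/4) / (1 - 1/1073741824) = 3/4 / 1073741823/1073741824 = 268435456/357913941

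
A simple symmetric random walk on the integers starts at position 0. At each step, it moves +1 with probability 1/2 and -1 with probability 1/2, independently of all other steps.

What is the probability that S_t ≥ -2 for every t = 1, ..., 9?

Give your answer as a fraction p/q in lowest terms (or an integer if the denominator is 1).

Let f(t,s) = #length-t paths at position s with S_1..S_t all ≥ -2.
f(t,s) = f(t-1,s-1) + f(t-1,s+1) for s ≥ -2; f(t,s) = 0 for s < -2.
t=0: f(0,0)=1
t=1: f(1,-1)=1 f(1,1)=1
t=2: f(2,-2)=1 f(2,0)=2 f(2,2)=1
t=3: f(3,-1)=3 f(3,1)=3 f(3,3)=1
t=4: f(4,-2)=3 f(4,0)=6 f(4,2)=4 f(4,4)=1
t=5: f(5,-1)=9 f(5,1)=10 f(5,3)=5 f(5,5)=1
t=6: f(6,-2)=9 f(6,0)=19 f(6,2)=15 f(6,4)=6 f(6,6)=1
t=7: f(7,-1)=28 f(7,1)=34 f(7,3)=21 f(7,5)=7 f(7,7)=1
t=8: f(8,-2)=28 f(8,0)=62 f(8,2)=55 f(8,4)=28 f(8,6)=8 f(8,8)=1
t=9: f(9,-1)=90 f(9,1)=117 f(9,3)=83 f(9,5)=36 f(9,7)=9 f(9,9)=1
Σ_s f(9,s) = 336
P = 336/512 = 21/32

Answer: 21/32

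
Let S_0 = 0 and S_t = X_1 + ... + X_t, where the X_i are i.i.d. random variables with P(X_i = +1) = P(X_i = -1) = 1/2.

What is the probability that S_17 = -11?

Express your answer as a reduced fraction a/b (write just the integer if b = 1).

Answer: 85/16384

Derivation:
To reach position -11 after 17 steps: need 3 steps of +1 and 14 of -1.
Favorable paths: C(17,3) = 680
Total paths: 2^17 = 131072
P = 680/131072 = 85/16384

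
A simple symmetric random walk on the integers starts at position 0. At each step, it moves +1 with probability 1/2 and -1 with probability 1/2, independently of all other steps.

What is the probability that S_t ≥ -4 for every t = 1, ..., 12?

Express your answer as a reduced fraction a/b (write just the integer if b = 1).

Answer: 1749/2048

Derivation:
Let f(t,s) = #length-t paths at position s with S_1..S_t all ≥ -4.
f(t,s) = f(t-1,s-1) + f(t-1,s+1) for s ≥ -4; f(t,s) = 0 for s < -4.
t=0: f(0,0)=1
t=1: f(1,-1)=1 f(1,1)=1
t=2: f(2,-2)=1 f(2,0)=2 f(2,2)=1
t=3: f(3,-3)=1 f(3,-1)=3 f(3,1)=3 f(3,3)=1
t=4: f(4,-4)=1 f(4,-2)=4 f(4,0)=6 f(4,2)=4 f(4,4)=1
t=5: f(5,-3)=5 f(5,-1)=10 f(5,1)=10 f(5,3)=5 f(5,5)=1
t=6: f(6,-4)=5 f(6,-2)=15 f(6,0)=20 f(6,2)=15 f(6,4)=6 f(6,6)=1
t=7: f(7,-3)=20 f(7,-1)=35 f(7,1)=35 f(7,3)=21 f(7,5)=7 f(7,7)=1
t=8: f(8,-4)=20 f(8,-2)=55 f(8,0)=70 f(8,2)=56 f(8,4)=28 f(8,6)=8 f(8,8)=1
t=9: f(9,-3)=75 f(9,-1)=125 f(9,1)=126 f(9,3)=84 f(9,5)=36 f(9,7)=9 f(9,9)=1
t=10: f(10,-4)=75 f(10,-2)=200 f(10,0)=251 f(10,2)=210 f(10,4)=120 f(10,6)=45 f(10,8)=10 f(10,10)=1
t=11: f(11,-3)=275 f(11,-1)=451 f(11,1)=461 f(11,3)=330 f(11,5)=165 f(11,7)=55 f(11,9)=11 f(11,11)=1
t=12: f(12,-4)=275 f(12,-2)=726 f(12,0)=912 f(12,2)=791 f(12,4)=495 f(12,6)=220 f(12,8)=66 f(12,10)=12 f(12,12)=1
Σ_s f(12,s) = 3498
P = 3498/4096 = 1749/2048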